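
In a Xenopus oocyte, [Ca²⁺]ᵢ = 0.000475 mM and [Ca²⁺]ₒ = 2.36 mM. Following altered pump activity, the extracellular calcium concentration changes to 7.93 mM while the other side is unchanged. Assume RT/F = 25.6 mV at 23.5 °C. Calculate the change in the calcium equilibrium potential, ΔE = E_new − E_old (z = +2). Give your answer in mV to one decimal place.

E_old = (25.6/2)·ln(2.36/0.000475) = 108.94 mV
E_new = (25.6/2)·ln(7.93/0.000475) = 124.45 mV
ΔE = 124.45 − (108.94) = 15.51 mV

15.5 mV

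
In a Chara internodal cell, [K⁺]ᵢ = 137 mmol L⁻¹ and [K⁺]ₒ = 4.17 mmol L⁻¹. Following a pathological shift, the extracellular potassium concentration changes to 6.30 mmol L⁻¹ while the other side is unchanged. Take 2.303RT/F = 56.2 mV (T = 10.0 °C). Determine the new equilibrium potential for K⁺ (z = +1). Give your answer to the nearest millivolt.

After the shift: [K⁺]_out = 6.30, [K⁺]_in = 137 mmol L⁻¹.
E_new = (56.2/1)·log₁₀(6.30/137) = 56.20 · (-1.3374) = -75.16 mV

-75 mV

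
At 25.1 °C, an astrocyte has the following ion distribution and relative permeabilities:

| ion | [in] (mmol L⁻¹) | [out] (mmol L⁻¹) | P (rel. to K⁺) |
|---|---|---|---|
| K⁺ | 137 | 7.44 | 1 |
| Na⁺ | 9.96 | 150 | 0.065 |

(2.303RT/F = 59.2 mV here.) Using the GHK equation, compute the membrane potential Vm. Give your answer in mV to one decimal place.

-53.5 mV

Vm = 59.2 · log₁₀[(Σ P·[cation]ₒ + Σ P·[anion]ᵢ) / (Σ P·[cation]ᵢ + Σ P·[anion]ₒ)]
Numerator = 1×7.44 + 0.065×150 = 17.19
Denominator = 1×137 + 0.065×9.96 = 137.6
Vm = 59.2 · log₁₀(0.12488) = 59.2 × (-0.9035) = -53.49 mV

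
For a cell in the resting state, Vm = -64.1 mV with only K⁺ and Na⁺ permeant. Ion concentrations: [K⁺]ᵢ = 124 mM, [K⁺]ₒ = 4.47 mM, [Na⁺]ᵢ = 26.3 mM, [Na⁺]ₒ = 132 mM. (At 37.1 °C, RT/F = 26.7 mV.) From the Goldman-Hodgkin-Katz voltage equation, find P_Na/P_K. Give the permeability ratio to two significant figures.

0.052

Let α = P_Na/P_K. GHK: Vm = 26.7·ln[(Kₒ + α·Naₒ)/(Kᵢ + α·Naᵢ)].
e^(Vm/26.7) = e^(-64.1/26.7) = 0.09065
So 0.09065·(Kᵢ + α·Naᵢ) = Kₒ + α·Naₒ → α = (0.09065·124.0 − 4.47) / (132.0 − 0.09065·26.3)
α = (11.24 − 4.47) / (132.0 − 2.384) = 6.771/129.6 = 0.05224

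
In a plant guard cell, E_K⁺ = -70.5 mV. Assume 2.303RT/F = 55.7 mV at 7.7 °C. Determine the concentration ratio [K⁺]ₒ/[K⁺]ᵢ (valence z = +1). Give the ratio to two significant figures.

log₁₀([out]/[in]) = E·z/(55.7) = -70.5 × 1 / 55.7 = -1.2657
[out]/[in] = 10^(-1.2657) = 0.05424

0.054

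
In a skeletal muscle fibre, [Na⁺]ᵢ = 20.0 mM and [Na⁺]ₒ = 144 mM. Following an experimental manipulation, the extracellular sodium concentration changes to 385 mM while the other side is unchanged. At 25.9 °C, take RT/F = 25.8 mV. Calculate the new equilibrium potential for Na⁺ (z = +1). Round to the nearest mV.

After the shift: [Na⁺]_out = 385, [Na⁺]_in = 20.0 mM.
E_new = (25.8/1)·ln(385/20.0) = 25.80 · (2.9575) = 76.30 mV

76 mV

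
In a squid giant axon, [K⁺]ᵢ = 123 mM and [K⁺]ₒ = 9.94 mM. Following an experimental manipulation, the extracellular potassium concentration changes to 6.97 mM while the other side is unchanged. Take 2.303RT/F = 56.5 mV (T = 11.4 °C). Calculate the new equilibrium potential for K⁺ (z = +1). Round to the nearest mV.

After the shift: [K⁺]_out = 6.97, [K⁺]_in = 123 mM.
E_new = (56.5/1)·log₁₀(6.97/123) = 56.50 · (-1.2467) = -70.44 mV

-70 mV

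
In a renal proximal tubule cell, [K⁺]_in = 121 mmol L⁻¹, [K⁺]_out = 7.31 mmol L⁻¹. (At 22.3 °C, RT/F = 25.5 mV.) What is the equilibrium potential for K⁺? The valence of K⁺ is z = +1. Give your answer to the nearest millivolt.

-72 mV

E = (25.5/z) · ln([K⁺]_out/[K⁺]_in) with z = +1.
= (25.5/1) · ln(7.31/121) = 25.50 · ln(0.06041)
= 25.50 · (-2.8065) = -71.57 mV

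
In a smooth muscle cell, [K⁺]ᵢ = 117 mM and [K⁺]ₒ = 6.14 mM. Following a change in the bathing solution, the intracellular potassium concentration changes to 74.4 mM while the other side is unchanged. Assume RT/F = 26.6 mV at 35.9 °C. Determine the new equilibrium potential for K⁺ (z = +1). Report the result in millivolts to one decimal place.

After the shift: [K⁺]_out = 6.14, [K⁺]_in = 74.4 mM.
E_new = (26.6/1)·ln(6.14/74.4) = 26.60 · (-2.4946) = -66.36 mV

-66.4 mV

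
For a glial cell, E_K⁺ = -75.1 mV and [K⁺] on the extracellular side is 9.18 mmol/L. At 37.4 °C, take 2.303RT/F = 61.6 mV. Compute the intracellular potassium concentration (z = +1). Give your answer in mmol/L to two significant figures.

150 mmol/L

Nernst: E = (61.6/1) · log₁₀([out]/[in]), so log₁₀([out]/[in]) = -75.1 × 1 / 61.6 = -1.2192.
[out]/[in] = 10^(-1.2192) = 0.06037.
[in] = 9.18 / 0.06037 = 152.1 mmol/L.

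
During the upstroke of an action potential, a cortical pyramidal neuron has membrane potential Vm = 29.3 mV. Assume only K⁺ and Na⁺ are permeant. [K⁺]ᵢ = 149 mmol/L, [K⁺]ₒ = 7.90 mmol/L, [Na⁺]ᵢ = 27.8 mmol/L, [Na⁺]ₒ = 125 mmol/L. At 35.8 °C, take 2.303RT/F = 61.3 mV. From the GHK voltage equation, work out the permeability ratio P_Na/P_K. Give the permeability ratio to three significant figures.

10.6

Let α = P_Na/P_K. GHK: Vm = 61.3·log₁₀[(Kₒ + α·Naₒ)/(Kᵢ + α·Naᵢ)].
10^(Vm/61.3) = 10^(29.3/61.3) = 3.0059
So 3.0059·(Kᵢ + α·Naᵢ) = Kₒ + α·Naₒ → α = (3.0059·149.0 − 7.9) / (125.0 − 3.0059·27.8)
α = (447.9 − 7.9) / (125.0 − 83.56) = 440/41.44 = 10.62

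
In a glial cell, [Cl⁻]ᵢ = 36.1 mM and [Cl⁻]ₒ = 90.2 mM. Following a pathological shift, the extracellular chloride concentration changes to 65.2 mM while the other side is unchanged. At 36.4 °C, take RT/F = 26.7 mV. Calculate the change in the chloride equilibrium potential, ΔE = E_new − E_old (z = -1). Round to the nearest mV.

9 mV

E_old = (26.7/-1)·ln(90.2/36.1) = -24.45 mV
E_new = (26.7/-1)·ln(65.2/36.1) = -15.78 mV
ΔE = -15.78 − (-24.45) = 8.67 mV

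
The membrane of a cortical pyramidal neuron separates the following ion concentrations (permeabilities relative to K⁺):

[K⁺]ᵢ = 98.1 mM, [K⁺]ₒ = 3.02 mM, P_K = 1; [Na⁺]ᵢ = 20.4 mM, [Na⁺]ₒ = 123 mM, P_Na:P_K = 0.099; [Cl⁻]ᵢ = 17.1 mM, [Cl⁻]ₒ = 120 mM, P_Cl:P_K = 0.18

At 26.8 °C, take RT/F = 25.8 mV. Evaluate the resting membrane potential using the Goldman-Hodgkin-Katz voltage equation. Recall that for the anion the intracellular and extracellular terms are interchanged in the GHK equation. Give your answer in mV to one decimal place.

-48.9 mV

Vm = 25.8 · ln[(Σ P·[cation]ₒ + Σ P·[anion]ᵢ) / (Σ P·[cation]ᵢ + Σ P·[anion]ₒ)]
Numerator = 1×3.02 + 0.099×123 + 0.18×17.1 = 18.28
Denominator = 1×98.1 + 0.099×20.4 + 0.18×120 = 121.7
Vm = 25.8 · ln(0.15014) = 25.8 × (-1.8962) = -48.92 mV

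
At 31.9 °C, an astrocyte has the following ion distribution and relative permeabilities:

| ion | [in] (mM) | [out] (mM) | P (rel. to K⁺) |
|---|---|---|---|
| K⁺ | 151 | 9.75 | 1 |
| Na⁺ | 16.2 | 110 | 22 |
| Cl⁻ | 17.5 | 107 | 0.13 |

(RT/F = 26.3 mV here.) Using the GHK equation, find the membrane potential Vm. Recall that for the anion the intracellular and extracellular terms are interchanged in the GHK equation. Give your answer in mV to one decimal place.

Vm = 26.3 · ln[(Σ P·[cation]ₒ + Σ P·[anion]ᵢ) / (Σ P·[cation]ᵢ + Σ P·[anion]ₒ)]
Numerator = 1×9.75 + 22×110 + 0.13×17.5 = 2432
Denominator = 1×151 + 22×16.2 + 0.13×107 = 521.3
Vm = 26.3 · ln(4.6652) = 26.3 × (1.5401) = 40.51 mV

40.5 mV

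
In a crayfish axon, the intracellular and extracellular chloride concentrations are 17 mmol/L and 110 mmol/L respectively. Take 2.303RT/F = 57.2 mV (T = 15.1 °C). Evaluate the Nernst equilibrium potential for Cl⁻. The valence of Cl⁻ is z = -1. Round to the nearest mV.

E = (57.2/z) · log₁₀([Cl⁻]_out/[Cl⁻]_in) with z = -1.
For an anion, dividing by z = -1 reverses the sign.
= (57.2/-1) · log₁₀(110/17) = -57.20 · log₁₀(6.471)
= -57.20 · (0.8109) = -46.39 mV

-46 mV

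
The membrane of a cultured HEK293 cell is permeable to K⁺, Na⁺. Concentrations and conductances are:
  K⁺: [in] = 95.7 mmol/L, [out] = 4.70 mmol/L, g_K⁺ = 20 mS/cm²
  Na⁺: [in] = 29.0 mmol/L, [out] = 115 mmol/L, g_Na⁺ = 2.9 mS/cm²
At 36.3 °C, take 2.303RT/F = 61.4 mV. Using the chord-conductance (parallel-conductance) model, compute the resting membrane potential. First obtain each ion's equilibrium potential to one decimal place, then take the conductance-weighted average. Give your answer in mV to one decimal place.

-65.6 mV

E_K⁺ = (61.4/1)·log₁₀(4.70/95.7) = -80.4 mV
E_Na⁺ = (61.4/1)·log₁₀(115/29.0) = 36.7 mV
Vm = (Σ gᵢEᵢ)/(Σ gᵢ) = (20·-80.4 + 2.9·36.7) / (20 + 2.9)
= -1501.57 / 22.9 = -65.57 mV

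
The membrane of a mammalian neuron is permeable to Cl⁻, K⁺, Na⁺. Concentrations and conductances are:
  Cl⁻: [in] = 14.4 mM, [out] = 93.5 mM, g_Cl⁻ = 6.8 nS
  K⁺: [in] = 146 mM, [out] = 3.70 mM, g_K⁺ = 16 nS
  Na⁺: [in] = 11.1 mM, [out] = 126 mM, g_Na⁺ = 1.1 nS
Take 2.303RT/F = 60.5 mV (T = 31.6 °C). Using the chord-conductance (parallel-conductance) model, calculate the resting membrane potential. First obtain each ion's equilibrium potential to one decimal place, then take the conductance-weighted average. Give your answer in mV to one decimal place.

-75.7 mV

E_Cl⁻ = (60.5/-1)·log₁₀(93.5/14.4) = -49.2 mV
E_K⁺ = (60.5/1)·log₁₀(3.70/146) = -96.6 mV
E_Na⁺ = (60.5/1)·log₁₀(126/11.1) = 63.8 mV
Vm = (Σ gᵢEᵢ)/(Σ gᵢ) = (6.8·-49.2 + 16·-96.6 + 1.1·63.8) / (6.8 + 16 + 1.1)
= -1809.98 / 23.9 = -75.73 mV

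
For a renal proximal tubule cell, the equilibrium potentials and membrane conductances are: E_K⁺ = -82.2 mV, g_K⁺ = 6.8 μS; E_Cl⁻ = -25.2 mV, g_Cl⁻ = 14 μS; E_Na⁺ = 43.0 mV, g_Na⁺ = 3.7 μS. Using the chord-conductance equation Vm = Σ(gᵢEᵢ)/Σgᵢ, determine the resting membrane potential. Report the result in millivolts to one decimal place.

-30.7 mV

Σ gᵢEᵢ = 6.8·(-82.2) + 14·(-25.2) + 3.7·(43.0) = -752.66
Σ gᵢ = 6.8 + 14 + 3.7 = 24.5
Vm = -752.66 / 24.5 = -30.72 mV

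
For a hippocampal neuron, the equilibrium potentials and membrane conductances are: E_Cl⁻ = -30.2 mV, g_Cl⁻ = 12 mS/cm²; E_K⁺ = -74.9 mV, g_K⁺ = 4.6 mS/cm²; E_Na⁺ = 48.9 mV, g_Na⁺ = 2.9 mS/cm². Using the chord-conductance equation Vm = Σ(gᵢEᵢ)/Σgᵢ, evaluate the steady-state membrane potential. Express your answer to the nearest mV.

-29 mV

Σ gᵢEᵢ = 12·(-30.2) + 4.6·(-74.9) + 2.9·(48.9) = -565.13
Σ gᵢ = 12 + 4.6 + 2.9 = 19.5
Vm = -565.13 / 19.5 = -28.98 mV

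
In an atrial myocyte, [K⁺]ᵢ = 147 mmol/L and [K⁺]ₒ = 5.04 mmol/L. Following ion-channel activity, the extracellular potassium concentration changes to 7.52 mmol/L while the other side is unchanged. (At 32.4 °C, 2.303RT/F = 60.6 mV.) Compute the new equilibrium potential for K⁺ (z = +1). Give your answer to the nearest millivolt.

-78 mV

After the shift: [K⁺]_out = 7.52, [K⁺]_in = 147 mmol/L.
E_new = (60.6/1)·log₁₀(7.52/147) = 60.60 · (-1.2911) = -78.24 mV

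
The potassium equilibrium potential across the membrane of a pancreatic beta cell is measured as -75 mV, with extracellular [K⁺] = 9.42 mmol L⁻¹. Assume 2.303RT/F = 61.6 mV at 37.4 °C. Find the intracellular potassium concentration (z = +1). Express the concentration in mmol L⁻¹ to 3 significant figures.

155 mmol L⁻¹

Nernst: E = (61.6/1) · log₁₀([out]/[in]), so log₁₀([out]/[in]) = -75.0 × 1 / 61.6 = -1.2175.
[out]/[in] = 10^(-1.2175) = 0.0606.
[in] = 9.42 / 0.0606 = 155.4 mmol L⁻¹.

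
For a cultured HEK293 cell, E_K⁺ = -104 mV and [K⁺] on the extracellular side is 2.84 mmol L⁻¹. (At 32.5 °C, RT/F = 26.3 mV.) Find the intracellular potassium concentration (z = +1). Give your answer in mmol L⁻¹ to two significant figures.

Nernst: E = (26.3/1) · ln([out]/[in]), so ln([out]/[in]) = -104.0 × 1 / 26.3 = -3.9544.
[out]/[in] = e^(-3.9544) = 0.01917.
[in] = 2.84 / 0.01917 = 148.1 mmol L⁻¹.

150 mmol L⁻¹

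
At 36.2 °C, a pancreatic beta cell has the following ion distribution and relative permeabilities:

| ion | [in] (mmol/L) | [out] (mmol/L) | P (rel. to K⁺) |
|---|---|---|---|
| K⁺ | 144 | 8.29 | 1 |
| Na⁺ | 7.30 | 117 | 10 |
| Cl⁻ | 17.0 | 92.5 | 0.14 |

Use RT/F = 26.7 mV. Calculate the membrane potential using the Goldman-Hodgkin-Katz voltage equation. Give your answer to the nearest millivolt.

Vm = 26.7 · ln[(Σ P·[cation]ₒ + Σ P·[anion]ᵢ) / (Σ P·[cation]ᵢ + Σ P·[anion]ₒ)]
Numerator = 1×8.29 + 10×117 + 0.14×17.0 = 1181
Denominator = 1×144 + 10×7.30 + 0.14×92.5 = 229.9
Vm = 26.7 · ln(5.1345) = 26.7 × (1.6360) = 43.68 mV

44 mV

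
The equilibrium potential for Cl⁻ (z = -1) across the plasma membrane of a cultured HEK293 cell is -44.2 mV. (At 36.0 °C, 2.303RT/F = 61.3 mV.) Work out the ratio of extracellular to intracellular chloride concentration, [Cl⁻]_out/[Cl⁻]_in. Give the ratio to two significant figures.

5.3

log₁₀([out]/[in]) = E·z/(61.3) = -44.2 × -1 / 61.3 = 0.7210
[out]/[in] = 10^(0.7210) = 5.261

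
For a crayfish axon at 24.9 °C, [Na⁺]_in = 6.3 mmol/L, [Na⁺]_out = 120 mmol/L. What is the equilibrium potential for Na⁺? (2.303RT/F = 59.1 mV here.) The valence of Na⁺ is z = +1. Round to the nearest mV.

76 mV

E = (59.1/z) · log₁₀([Na⁺]_out/[Na⁺]_in) with z = +1.
= (59.1/1) · log₁₀(120/6.3) = 59.10 · log₁₀(19.05)
= 59.10 · (1.2798) = 75.64 mV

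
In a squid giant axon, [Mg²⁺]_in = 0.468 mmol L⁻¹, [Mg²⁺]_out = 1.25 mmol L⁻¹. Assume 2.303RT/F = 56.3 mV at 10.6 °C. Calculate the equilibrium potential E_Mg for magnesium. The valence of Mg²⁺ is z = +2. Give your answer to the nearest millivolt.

12 mV

E = (56.3/z) · log₁₀([Mg²⁺]_out/[Mg²⁺]_in) with z = +2.
= (56.3/2) · log₁₀(1.25/0.468) = 28.15 · log₁₀(2.671)
= 28.15 · (0.4267) = 12.01 mV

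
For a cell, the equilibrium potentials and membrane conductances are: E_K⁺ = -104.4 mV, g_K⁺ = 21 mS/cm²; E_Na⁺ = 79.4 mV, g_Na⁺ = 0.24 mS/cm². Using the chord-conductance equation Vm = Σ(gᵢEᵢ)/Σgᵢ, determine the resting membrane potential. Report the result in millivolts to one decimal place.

Σ gᵢEᵢ = 21·(-104.4) + 0.24·(79.4) = -2173.34
Σ gᵢ = 21 + 0.24 = 21.24
Vm = -2173.34 / 21.24 = -102.32 mV

-102.3 mV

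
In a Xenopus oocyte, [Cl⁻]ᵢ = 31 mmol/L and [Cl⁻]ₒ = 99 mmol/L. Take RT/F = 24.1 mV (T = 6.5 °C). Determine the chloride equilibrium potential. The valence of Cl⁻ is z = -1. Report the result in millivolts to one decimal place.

E = (24.1/z) · ln([Cl⁻]_out/[Cl⁻]_in) with z = -1.
For an anion, dividing by z = -1 reverses the sign.
= (24.1/-1) · ln(99/31) = -24.10 · ln(3.194)
= -24.10 · (1.1611) = -27.98 mV

-28.0 mV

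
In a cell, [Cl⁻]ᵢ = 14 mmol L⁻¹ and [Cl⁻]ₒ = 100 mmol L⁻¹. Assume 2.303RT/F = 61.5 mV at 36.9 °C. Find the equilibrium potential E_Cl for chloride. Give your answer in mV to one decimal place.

E = (61.5/z) · log₁₀([Cl⁻]_out/[Cl⁻]_in) with z = -1.
For an anion, dividing by z = -1 reverses the sign.
= (61.5/-1) · log₁₀(100/14) = -61.50 · log₁₀(7.143)
= -61.50 · (0.8539) = -52.51 mV

-52.5 mV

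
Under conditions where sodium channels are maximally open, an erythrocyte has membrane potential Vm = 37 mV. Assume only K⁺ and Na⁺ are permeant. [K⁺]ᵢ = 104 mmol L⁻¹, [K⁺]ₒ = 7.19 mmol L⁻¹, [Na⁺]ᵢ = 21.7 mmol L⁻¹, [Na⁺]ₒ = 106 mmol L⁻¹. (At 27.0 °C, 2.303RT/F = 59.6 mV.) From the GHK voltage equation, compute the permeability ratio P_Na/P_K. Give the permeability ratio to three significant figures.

27.8

Let α = P_Na/P_K. GHK: Vm = 59.6·log₁₀[(Kₒ + α·Naₒ)/(Kᵢ + α·Naᵢ)].
10^(Vm/59.6) = 10^(37.0/59.6) = 4.1764
So 4.1764·(Kᵢ + α·Naᵢ) = Kₒ + α·Naₒ → α = (4.1764·104.0 − 7.19) / (106.0 − 4.1764·21.7)
α = (434.3 − 7.19) / (106.0 − 90.63) = 427.2/15.37 = 27.79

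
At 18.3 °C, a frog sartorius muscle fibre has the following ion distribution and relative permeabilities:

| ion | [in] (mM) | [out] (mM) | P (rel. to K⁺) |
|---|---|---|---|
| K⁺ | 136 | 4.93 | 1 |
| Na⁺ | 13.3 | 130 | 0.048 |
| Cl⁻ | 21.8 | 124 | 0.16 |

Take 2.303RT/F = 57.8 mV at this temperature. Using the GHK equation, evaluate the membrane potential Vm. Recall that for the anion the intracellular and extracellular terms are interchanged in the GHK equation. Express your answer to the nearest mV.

Vm = 57.8 · log₁₀[(Σ P·[cation]ₒ + Σ P·[anion]ᵢ) / (Σ P·[cation]ᵢ + Σ P·[anion]ₒ)]
Numerator = 1×4.93 + 0.048×130 + 0.16×21.8 = 14.66
Denominator = 1×136 + 0.048×13.3 + 0.16×124 = 156.5
Vm = 57.8 · log₁₀(0.093674) = 57.8 × (-1.0284) = -59.44 mV

-59 mV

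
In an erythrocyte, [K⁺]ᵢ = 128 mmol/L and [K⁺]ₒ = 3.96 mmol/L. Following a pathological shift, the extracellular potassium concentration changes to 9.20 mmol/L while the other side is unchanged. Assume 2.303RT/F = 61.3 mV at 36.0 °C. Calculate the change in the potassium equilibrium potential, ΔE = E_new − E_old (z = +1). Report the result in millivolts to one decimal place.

22.4 mV

E_old = (61.3/1)·log₁₀(3.96/128) = -92.53 mV
E_new = (61.3/1)·log₁₀(9.20/128) = -70.09 mV
ΔE = -70.09 − (-92.53) = 22.44 mV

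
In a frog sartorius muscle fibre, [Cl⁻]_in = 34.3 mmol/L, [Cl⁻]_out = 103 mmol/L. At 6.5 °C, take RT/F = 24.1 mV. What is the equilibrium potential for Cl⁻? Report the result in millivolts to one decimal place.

-26.5 mV

E = (24.1/z) · ln([Cl⁻]_out/[Cl⁻]_in) with z = -1.
For an anion, dividing by z = -1 reverses the sign.
= (24.1/-1) · ln(103/34.3) = -24.10 · ln(3.003)
= -24.10 · (1.0996) = -26.50 mV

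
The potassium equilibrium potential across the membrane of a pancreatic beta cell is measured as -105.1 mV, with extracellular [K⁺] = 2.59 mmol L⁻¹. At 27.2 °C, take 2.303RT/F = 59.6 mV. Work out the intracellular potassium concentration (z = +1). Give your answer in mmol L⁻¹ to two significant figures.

150 mmol L⁻¹

Nernst: E = (59.6/1) · log₁₀([out]/[in]), so log₁₀([out]/[in]) = -105.1 × 1 / 59.6 = -1.7634.
[out]/[in] = 10^(-1.7634) = 0.01724.
[in] = 2.59 / 0.01724 = 150.2 mmol L⁻¹.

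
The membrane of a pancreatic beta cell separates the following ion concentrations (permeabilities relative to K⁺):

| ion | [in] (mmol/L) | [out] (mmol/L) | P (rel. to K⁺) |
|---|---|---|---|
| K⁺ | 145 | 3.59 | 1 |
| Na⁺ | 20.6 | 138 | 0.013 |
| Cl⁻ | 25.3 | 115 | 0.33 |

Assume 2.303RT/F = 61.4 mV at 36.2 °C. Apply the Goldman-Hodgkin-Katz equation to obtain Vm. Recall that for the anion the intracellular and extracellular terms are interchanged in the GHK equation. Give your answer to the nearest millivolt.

-69 mV

Vm = 61.4 · log₁₀[(Σ P·[cation]ₒ + Σ P·[anion]ᵢ) / (Σ P·[cation]ᵢ + Σ P·[anion]ₒ)]
Numerator = 1×3.59 + 0.013×138 + 0.33×25.3 = 13.73
Denominator = 1×145 + 0.013×20.6 + 0.33×115 = 183.2
Vm = 61.4 · log₁₀(0.074955) = 61.4 × (-1.1252) = -69.09 mV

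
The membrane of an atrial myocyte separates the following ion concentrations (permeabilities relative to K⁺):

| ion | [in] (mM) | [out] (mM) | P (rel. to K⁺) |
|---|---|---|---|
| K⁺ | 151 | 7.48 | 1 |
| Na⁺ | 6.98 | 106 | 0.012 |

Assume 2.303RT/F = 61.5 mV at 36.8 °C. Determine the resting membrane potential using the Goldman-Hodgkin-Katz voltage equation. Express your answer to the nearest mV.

-76 mV

Vm = 61.5 · log₁₀[(Σ P·[cation]ₒ + Σ P·[anion]ᵢ) / (Σ P·[cation]ᵢ + Σ P·[anion]ₒ)]
Numerator = 1×7.48 + 0.012×106 = 8.752
Denominator = 1×151 + 0.012×6.98 = 151.1
Vm = 61.5 · log₁₀(0.057928) = 61.5 × (-1.2371) = -76.08 mV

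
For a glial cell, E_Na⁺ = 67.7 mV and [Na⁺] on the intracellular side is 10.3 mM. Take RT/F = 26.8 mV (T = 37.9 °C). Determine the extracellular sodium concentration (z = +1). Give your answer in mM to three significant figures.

Nernst: E = (26.8/1) · ln([out]/[in]), so ln([out]/[in]) = 67.7 × 1 / 26.8 = 2.5261.
[out]/[in] = e^(2.5261) = 12.5.
[out] = 12.5 × 10.3 = 128.8 mM.

129 mM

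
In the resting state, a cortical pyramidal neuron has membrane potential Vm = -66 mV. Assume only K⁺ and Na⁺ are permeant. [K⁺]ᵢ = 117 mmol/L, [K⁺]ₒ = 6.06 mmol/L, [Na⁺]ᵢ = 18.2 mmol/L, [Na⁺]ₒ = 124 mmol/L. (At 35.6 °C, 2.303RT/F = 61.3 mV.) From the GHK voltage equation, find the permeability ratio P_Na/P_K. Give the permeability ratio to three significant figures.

0.0306

Let α = P_Na/P_K. GHK: Vm = 61.3·log₁₀[(Kₒ + α·Naₒ)/(Kᵢ + α·Naᵢ)].
10^(Vm/61.3) = 10^(-66.0/61.3) = 0.083816
So 0.083816·(Kᵢ + α·Naᵢ) = Kₒ + α·Naₒ → α = (0.083816·117.0 − 6.06) / (124.0 − 0.083816·18.2)
α = (9.806 − 6.06) / (124.0 − 1.525) = 3.746/122.5 = 0.03059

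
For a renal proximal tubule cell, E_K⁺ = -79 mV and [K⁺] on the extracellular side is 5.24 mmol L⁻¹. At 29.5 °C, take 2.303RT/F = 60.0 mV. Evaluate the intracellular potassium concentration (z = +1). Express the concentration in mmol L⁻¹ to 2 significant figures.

110 mmol L⁻¹

Nernst: E = (60.0/1) · log₁₀([out]/[in]), so log₁₀([out]/[in]) = -79.0 × 1 / 60.0 = -1.3167.
[out]/[in] = 10^(-1.3167) = 0.04823.
[in] = 5.24 / 0.04823 = 108.6 mmol L⁻¹.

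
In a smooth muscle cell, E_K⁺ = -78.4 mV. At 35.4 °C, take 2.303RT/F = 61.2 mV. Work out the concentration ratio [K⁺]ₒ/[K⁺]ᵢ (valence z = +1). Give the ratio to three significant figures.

0.0524

log₁₀([out]/[in]) = E·z/(61.2) = -78.4 × 1 / 61.2 = -1.2810
[out]/[in] = 10^(-1.2810) = 0.05235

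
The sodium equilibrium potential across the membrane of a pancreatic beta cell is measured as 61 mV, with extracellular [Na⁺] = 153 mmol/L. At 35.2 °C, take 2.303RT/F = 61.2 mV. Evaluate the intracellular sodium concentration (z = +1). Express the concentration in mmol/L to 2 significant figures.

15 mmol/L

Nernst: E = (61.2/1) · log₁₀([out]/[in]), so log₁₀([out]/[in]) = 61.0 × 1 / 61.2 = 0.9967.
[out]/[in] = 10^(0.9967) = 9.925.
[in] = 153 / 9.925 = 15.42 mmol/L.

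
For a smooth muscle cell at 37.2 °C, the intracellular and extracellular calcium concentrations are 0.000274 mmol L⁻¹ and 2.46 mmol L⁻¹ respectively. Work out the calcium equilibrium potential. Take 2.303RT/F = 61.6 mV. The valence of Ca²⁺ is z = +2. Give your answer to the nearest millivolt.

E = (61.6/z) · log₁₀([Ca²⁺]_out/[Ca²⁺]_in) with z = +2.
= (61.6/2) · log₁₀(2.46/0.000274) = 30.80 · log₁₀(8978)
= 30.80 · (3.9532) = 121.76 mV

122 mV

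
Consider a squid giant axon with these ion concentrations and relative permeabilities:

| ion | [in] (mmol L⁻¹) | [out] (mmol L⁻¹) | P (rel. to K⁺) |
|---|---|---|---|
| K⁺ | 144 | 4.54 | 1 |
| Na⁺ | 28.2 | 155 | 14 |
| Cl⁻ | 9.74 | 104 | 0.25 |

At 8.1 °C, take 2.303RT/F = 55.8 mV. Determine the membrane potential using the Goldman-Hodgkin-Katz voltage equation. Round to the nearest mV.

Vm = 55.8 · log₁₀[(Σ P·[cation]ₒ + Σ P·[anion]ᵢ) / (Σ P·[cation]ᵢ + Σ P·[anion]ₒ)]
Numerator = 1×4.54 + 14×155 + 0.25×9.74 = 2177
Denominator = 1×144 + 14×28.2 + 0.25×104 = 564.8
Vm = 55.8 · log₁₀(3.8544) = 55.8 × (0.5860) = 32.70 mV

33 mV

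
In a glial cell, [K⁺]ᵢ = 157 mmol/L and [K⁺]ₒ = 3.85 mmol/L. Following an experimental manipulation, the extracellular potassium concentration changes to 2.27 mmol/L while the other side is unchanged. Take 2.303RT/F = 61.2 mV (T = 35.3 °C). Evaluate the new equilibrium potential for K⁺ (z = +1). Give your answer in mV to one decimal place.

-112.6 mV

After the shift: [K⁺]_out = 2.27, [K⁺]_in = 157 mmol/L.
E_new = (61.2/1)·log₁₀(2.27/157) = 61.20 · (-1.8399) = -112.60 mV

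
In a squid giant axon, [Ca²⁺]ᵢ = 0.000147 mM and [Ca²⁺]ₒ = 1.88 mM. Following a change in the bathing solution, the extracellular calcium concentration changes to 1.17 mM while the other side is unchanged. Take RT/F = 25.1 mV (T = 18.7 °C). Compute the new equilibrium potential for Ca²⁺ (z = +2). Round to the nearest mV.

After the shift: [Ca²⁺]_out = 1.17, [Ca²⁺]_in = 0.000147 mM.
E_new = (25.1/2)·ln(1.17/0.000147) = 12.55 · (8.9821) = 112.73 mV

113 mV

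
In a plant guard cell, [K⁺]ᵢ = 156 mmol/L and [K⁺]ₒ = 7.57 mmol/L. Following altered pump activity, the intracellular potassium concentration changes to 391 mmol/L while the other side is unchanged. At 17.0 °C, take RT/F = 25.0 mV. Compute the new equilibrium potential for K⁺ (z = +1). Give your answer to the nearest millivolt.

After the shift: [K⁺]_out = 7.57, [K⁺]_in = 391 mmol/L.
E_new = (25.0/1)·ln(7.57/391) = 25.00 · (-3.9445) = -98.61 mV

-99 mV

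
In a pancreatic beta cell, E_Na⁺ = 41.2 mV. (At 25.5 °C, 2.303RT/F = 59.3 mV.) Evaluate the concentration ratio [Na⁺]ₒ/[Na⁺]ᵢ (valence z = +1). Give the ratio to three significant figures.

4.95

log₁₀([out]/[in]) = E·z/(59.3) = 41.2 × 1 / 59.3 = 0.6948
[out]/[in] = 10^(0.6948) = 4.952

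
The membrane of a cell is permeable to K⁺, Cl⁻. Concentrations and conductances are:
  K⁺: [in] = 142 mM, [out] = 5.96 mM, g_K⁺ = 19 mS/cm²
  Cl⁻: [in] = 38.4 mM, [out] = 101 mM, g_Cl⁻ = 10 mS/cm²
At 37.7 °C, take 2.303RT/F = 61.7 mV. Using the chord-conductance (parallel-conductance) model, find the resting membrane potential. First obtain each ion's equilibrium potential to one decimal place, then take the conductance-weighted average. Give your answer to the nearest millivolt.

E_K⁺ = (61.7/1)·log₁₀(5.96/142) = -85.0 mV
E_Cl⁻ = (61.7/-1)·log₁₀(101/38.4) = -25.9 mV
Vm = (Σ gᵢEᵢ)/(Σ gᵢ) = (19·-85.0 + 10·-25.9) / (19 + 10)
= -1874.00 / 29 = -64.62 mV

-65 mV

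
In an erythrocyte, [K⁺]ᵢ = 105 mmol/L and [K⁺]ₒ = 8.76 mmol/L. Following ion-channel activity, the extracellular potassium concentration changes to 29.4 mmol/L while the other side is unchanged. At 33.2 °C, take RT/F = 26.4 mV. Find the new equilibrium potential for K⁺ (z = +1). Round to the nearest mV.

After the shift: [K⁺]_out = 29.4, [K⁺]_in = 105 mmol/L.
E_new = (26.4/1)·ln(29.4/105) = 26.40 · (-1.2730) = -33.61 mV

-34 mV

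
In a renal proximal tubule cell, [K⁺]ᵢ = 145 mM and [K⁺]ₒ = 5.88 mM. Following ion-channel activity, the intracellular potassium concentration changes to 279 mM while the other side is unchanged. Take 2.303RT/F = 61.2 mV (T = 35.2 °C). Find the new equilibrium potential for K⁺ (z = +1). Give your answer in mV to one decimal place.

-102.6 mV

After the shift: [K⁺]_out = 5.88, [K⁺]_in = 279 mM.
E_new = (61.2/1)·log₁₀(5.88/279) = 61.20 · (-1.6762) = -102.59 mV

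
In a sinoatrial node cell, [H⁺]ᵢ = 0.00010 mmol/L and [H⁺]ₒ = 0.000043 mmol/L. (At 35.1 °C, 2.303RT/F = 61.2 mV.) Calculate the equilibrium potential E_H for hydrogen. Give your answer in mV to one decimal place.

-22.4 mV

E = (61.2/z) · log₁₀([H⁺]_out/[H⁺]_in) with z = +1.
= (61.2/1) · log₁₀(0.000043/0.00010) = 61.20 · log₁₀(0.43)
= 61.20 · (-0.3665) = -22.43 mV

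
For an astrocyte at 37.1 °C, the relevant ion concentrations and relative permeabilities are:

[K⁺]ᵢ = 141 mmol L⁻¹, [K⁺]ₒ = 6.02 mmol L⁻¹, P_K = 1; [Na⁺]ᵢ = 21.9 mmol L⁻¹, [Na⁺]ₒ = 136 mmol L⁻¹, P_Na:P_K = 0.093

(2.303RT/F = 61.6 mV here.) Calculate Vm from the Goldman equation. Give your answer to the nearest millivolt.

-54 mV

Vm = 61.6 · log₁₀[(Σ P·[cation]ₒ + Σ P·[anion]ᵢ) / (Σ P·[cation]ᵢ + Σ P·[anion]ₒ)]
Numerator = 1×6.02 + 0.093×136 = 18.67
Denominator = 1×141 + 0.093×21.9 = 143
Vm = 61.6 · log₁₀(0.13051) = 61.6 × (-0.8843) = -54.48 mV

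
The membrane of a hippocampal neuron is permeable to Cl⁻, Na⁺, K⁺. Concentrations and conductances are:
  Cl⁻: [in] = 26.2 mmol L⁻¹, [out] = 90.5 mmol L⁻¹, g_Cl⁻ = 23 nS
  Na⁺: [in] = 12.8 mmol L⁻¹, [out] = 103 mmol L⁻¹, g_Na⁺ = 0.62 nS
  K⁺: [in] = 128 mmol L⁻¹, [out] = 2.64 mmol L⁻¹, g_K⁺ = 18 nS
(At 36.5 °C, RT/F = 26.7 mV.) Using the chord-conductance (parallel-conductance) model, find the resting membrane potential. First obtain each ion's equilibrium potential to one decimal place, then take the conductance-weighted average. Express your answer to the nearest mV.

-62 mV

E_Cl⁻ = (26.7/-1)·ln(90.5/26.2) = -33.1 mV
E_Na⁺ = (26.7/1)·ln(103/12.8) = 55.7 mV
E_K⁺ = (26.7/1)·ln(2.64/128) = -103.6 mV
Vm = (Σ gᵢEᵢ)/(Σ gᵢ) = (23·-33.1 + 0.62·55.7 + 18·-103.6) / (23 + 0.62 + 18)
= -2591.57 / 41.62 = -62.27 mV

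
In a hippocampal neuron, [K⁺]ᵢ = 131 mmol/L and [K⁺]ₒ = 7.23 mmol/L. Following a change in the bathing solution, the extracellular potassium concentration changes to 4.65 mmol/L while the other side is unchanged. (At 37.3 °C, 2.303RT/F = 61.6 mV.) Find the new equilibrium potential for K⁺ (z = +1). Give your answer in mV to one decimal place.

-89.3 mV

After the shift: [K⁺]_out = 4.65, [K⁺]_in = 131 mmol/L.
E_new = (61.6/1)·log₁₀(4.65/131) = 61.60 · (-1.4498) = -89.31 mV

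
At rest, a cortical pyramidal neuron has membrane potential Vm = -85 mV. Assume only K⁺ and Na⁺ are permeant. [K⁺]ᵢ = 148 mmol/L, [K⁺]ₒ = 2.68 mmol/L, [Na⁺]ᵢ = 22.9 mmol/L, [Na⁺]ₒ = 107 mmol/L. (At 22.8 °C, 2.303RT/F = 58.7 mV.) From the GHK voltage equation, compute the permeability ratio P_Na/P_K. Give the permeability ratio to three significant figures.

Let α = P_Na/P_K. GHK: Vm = 58.7·log₁₀[(Kₒ + α·Naₒ)/(Kᵢ + α·Naᵢ)].
10^(Vm/58.7) = 10^(-85.0/58.7) = 0.035642
So 0.035642·(Kᵢ + α·Naᵢ) = Kₒ + α·Naₒ → α = (0.035642·148.0 − 2.68) / (107.0 − 0.035642·22.9)
α = (5.275 − 2.68) / (107.0 − 0.8162) = 2.595/106.2 = 0.02444

0.0244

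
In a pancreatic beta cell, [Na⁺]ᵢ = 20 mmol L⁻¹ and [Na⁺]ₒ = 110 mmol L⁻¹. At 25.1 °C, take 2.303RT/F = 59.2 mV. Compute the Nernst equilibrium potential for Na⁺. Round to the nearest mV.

44 mV

E = (59.2/z) · log₁₀([Na⁺]_out/[Na⁺]_in) with z = +1.
= (59.2/1) · log₁₀(110/20) = 59.20 · log₁₀(5.5)
= 59.20 · (0.7404) = 43.83 mV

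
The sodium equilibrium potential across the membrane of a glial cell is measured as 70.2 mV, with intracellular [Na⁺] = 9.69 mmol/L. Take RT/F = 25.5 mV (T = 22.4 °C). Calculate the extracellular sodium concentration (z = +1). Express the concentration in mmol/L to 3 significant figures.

152 mmol/L

Nernst: E = (25.5/1) · ln([out]/[in]), so ln([out]/[in]) = 70.2 × 1 / 25.5 = 2.7529.
[out]/[in] = e^(2.7529) = 15.69.
[out] = 15.69 × 9.69 = 152 mmol/L.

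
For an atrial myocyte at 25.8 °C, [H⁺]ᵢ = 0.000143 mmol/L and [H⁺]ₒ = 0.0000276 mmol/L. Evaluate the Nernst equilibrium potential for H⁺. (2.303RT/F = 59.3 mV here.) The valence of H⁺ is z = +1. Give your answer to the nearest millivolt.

E = (59.3/z) · log₁₀([H⁺]_out/[H⁺]_in) with z = +1.
= (59.3/1) · log₁₀(0.0000276/0.000143) = 59.30 · log₁₀(0.193)
= 59.30 · (-0.7144) = -42.37 mV

-42 mV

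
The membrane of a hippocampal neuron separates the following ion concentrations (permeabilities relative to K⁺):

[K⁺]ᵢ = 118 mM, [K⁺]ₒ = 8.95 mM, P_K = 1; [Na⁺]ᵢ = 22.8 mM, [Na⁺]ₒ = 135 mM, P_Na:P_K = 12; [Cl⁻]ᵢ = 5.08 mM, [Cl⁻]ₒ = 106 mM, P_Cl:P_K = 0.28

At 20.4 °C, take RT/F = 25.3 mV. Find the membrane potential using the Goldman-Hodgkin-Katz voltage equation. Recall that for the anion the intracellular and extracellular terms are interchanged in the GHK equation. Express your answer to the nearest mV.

34 mV

Vm = 25.3 · ln[(Σ P·[cation]ₒ + Σ P·[anion]ᵢ) / (Σ P·[cation]ᵢ + Σ P·[anion]ₒ)]
Numerator = 1×8.95 + 12×135 + 0.28×5.08 = 1630
Denominator = 1×118 + 12×22.8 + 0.28×106 = 421.3
Vm = 25.3 · ln(3.87) = 25.3 × (1.3533) = 34.24 mV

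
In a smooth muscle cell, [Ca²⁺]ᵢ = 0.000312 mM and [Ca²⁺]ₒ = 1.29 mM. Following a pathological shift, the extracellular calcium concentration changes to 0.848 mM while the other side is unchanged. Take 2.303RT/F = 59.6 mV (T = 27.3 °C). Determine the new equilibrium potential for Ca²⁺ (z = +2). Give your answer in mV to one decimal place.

After the shift: [Ca²⁺]_out = 0.848, [Ca²⁺]_in = 0.000312 mM.
E_new = (59.6/2)·log₁₀(0.848/0.000312) = 29.80 · (3.4342) = 102.34 mV

102.3 mV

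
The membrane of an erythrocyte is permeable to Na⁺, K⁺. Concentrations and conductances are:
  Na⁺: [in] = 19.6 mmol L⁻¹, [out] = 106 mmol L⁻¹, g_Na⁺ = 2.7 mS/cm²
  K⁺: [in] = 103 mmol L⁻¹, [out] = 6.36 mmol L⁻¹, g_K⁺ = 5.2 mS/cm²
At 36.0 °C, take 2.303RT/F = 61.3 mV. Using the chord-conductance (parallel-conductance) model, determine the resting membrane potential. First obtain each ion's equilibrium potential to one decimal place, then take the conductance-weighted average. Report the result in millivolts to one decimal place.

-33.4 mV

E_Na⁺ = (61.3/1)·log₁₀(106/19.6) = 44.9 mV
E_K⁺ = (61.3/1)·log₁₀(6.36/103) = -74.1 mV
Vm = (Σ gᵢEᵢ)/(Σ gᵢ) = (2.7·44.9 + 5.2·-74.1) / (2.7 + 5.2)
= -264.09 / 7.9 = -33.43 mV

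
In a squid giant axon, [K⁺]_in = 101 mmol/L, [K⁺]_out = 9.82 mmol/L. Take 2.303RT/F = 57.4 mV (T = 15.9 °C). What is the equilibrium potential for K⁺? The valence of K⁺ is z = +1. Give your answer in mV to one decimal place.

E = (57.4/z) · log₁₀([K⁺]_out/[K⁺]_in) with z = +1.
= (57.4/1) · log₁₀(9.82/101) = 57.40 · log₁₀(0.09723)
= 57.40 · (-1.0122) = -58.10 mV

-58.1 mV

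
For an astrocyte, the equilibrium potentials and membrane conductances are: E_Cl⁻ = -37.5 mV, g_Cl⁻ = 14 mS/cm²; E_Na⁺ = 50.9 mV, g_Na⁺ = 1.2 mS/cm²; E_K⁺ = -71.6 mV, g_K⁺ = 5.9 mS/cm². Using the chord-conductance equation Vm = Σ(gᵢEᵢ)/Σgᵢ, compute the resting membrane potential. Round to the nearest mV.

Σ gᵢEᵢ = 14·(-37.5) + 1.2·(50.9) + 5.9·(-71.6) = -886.36
Σ gᵢ = 14 + 1.2 + 5.9 = 21.1
Vm = -886.36 / 21.1 = -42.01 mV

-42 mV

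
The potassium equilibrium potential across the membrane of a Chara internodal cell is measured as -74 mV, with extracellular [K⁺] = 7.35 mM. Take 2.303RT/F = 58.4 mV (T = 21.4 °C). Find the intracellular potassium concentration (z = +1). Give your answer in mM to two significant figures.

140 mM

Nernst: E = (58.4/1) · log₁₀([out]/[in]), so log₁₀([out]/[in]) = -74.0 × 1 / 58.4 = -1.2671.
[out]/[in] = 10^(-1.2671) = 0.05406.
[in] = 7.35 / 0.05406 = 136 mM.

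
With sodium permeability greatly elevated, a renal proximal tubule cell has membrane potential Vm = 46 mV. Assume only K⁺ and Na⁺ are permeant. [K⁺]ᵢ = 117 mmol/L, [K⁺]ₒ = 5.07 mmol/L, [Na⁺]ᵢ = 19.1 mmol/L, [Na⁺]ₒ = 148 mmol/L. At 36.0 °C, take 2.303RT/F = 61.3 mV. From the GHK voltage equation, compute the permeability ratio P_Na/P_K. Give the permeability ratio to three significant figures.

16.1

Let α = P_Na/P_K. GHK: Vm = 61.3·log₁₀[(Kₒ + α·Naₒ)/(Kᵢ + α·Naᵢ)].
10^(Vm/61.3) = 10^(46.0/61.3) = 5.6287
So 5.6287·(Kᵢ + α·Naᵢ) = Kₒ + α·Naₒ → α = (5.6287·117.0 − 5.07) / (148.0 − 5.6287·19.1)
α = (658.6 − 5.07) / (148.0 − 107.5) = 653.5/40.49 = 16.14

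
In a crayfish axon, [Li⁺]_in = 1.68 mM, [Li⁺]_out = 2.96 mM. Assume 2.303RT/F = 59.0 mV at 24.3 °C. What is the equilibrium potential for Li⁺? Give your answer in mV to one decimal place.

E = (59.0/z) · log₁₀([Li⁺]_out/[Li⁺]_in) with z = +1.
= (59.0/1) · log₁₀(2.96/1.68) = 59.00 · log₁₀(1.762)
= 59.00 · (0.2460) = 14.51 mV

14.5 mV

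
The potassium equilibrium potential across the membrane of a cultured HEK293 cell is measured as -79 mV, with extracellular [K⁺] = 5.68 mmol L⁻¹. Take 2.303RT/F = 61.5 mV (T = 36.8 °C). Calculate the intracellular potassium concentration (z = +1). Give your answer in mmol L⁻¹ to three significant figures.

109 mmol L⁻¹

Nernst: E = (61.5/1) · log₁₀([out]/[in]), so log₁₀([out]/[in]) = -79.0 × 1 / 61.5 = -1.2846.
[out]/[in] = 10^(-1.2846) = 0.05193.
[in] = 5.68 / 0.05193 = 109.4 mmol L⁻¹.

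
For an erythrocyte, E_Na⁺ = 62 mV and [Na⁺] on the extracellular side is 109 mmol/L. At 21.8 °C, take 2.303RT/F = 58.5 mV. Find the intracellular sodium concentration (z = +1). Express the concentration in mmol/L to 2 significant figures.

Nernst: E = (58.5/1) · log₁₀([out]/[in]), so log₁₀([out]/[in]) = 62.0 × 1 / 58.5 = 1.0598.
[out]/[in] = 10^(1.0598) = 11.48.
[in] = 109 / 11.48 = 9.497 mmol/L.

9.5 mmol/L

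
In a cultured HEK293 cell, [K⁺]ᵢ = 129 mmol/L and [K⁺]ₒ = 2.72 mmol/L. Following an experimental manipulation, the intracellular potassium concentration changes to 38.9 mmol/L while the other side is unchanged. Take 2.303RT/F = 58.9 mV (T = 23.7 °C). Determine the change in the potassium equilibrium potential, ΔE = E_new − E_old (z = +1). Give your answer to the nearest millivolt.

E_old = (58.9/1)·log₁₀(2.72/129) = -98.72 mV
E_new = (58.9/1)·log₁₀(2.72/38.9) = -68.05 mV
ΔE = -68.05 − (-98.72) = 30.67 mV

31 mV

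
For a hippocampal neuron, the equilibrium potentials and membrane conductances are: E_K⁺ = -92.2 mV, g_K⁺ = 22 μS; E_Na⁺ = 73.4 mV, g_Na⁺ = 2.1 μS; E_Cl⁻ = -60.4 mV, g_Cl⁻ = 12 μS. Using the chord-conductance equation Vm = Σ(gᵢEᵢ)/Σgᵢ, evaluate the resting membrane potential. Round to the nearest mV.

Σ gᵢEᵢ = 22·(-92.2) + 2.1·(73.4) + 12·(-60.4) = -2599.06
Σ gᵢ = 22 + 2.1 + 12 = 36.1
Vm = -2599.06 / 36.1 = -72.00 mV

-72 mV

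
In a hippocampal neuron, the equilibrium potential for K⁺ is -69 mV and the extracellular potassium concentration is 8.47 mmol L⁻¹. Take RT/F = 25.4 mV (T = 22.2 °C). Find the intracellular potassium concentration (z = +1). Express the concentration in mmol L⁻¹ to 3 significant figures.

128 mmol L⁻¹

Nernst: E = (25.4/1) · ln([out]/[in]), so ln([out]/[in]) = -69.0 × 1 / 25.4 = -2.7165.
[out]/[in] = e^(-2.7165) = 0.0661.
[in] = 8.47 / 0.0661 = 128.1 mmol L⁻¹.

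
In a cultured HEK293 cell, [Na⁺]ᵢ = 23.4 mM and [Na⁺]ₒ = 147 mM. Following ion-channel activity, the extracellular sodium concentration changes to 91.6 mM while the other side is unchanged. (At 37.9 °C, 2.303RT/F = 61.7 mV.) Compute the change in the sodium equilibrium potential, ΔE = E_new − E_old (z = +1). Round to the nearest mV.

-13 mV

E_old = (61.7/1)·log₁₀(147/23.4) = 49.24 mV
E_new = (61.7/1)·log₁₀(91.6/23.4) = 36.57 mV
ΔE = 36.57 − (49.24) = -12.67 mV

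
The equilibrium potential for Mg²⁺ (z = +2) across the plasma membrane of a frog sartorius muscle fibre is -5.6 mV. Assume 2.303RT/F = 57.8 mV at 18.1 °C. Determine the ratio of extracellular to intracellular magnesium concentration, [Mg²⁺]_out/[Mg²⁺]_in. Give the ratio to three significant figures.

log₁₀([out]/[in]) = E·z/(57.8) = -5.6 × 2 / 57.8 = -0.1938
[out]/[in] = 10^(-0.1938) = 0.6401

0.640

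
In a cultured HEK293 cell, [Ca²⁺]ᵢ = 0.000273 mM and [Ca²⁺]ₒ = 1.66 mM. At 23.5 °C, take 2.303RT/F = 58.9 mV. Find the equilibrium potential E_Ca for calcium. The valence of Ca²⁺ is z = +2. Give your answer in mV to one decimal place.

111.4 mV

E = (58.9/z) · log₁₀([Ca²⁺]_out/[Ca²⁺]_in) with z = +2.
= (58.9/2) · log₁₀(1.66/0.000273) = 29.45 · log₁₀(6081)
= 29.45 · (3.7839) = 111.44 mV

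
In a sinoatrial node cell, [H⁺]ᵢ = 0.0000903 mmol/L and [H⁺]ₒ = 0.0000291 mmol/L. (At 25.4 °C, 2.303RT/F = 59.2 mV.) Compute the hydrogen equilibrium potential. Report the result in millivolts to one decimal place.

-29.1 mV

E = (59.2/z) · log₁₀([H⁺]_out/[H⁺]_in) with z = +1.
= (59.2/1) · log₁₀(0.0000291/0.0000903) = 59.20 · log₁₀(0.3223)
= 59.20 · (-0.4918) = -29.11 mV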